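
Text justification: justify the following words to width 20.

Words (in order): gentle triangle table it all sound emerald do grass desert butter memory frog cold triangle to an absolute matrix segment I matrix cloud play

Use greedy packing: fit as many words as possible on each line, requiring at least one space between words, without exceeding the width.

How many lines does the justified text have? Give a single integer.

Answer: 8

Derivation:
Line 1: ['gentle', 'triangle'] (min_width=15, slack=5)
Line 2: ['table', 'it', 'all', 'sound'] (min_width=18, slack=2)
Line 3: ['emerald', 'do', 'grass'] (min_width=16, slack=4)
Line 4: ['desert', 'butter', 'memory'] (min_width=20, slack=0)
Line 5: ['frog', 'cold', 'triangle'] (min_width=18, slack=2)
Line 6: ['to', 'an', 'absolute'] (min_width=14, slack=6)
Line 7: ['matrix', 'segment', 'I'] (min_width=16, slack=4)
Line 8: ['matrix', 'cloud', 'play'] (min_width=17, slack=3)
Total lines: 8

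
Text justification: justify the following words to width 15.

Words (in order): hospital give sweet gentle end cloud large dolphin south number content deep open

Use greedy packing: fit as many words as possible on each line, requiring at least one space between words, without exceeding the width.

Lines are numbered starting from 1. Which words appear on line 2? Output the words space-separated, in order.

Answer: sweet gentle

Derivation:
Line 1: ['hospital', 'give'] (min_width=13, slack=2)
Line 2: ['sweet', 'gentle'] (min_width=12, slack=3)
Line 3: ['end', 'cloud', 'large'] (min_width=15, slack=0)
Line 4: ['dolphin', 'south'] (min_width=13, slack=2)
Line 5: ['number', 'content'] (min_width=14, slack=1)
Line 6: ['deep', 'open'] (min_width=9, slack=6)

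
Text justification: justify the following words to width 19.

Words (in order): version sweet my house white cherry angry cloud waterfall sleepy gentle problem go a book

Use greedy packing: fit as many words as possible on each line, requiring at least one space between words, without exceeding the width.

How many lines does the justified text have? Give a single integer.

Line 1: ['version', 'sweet', 'my'] (min_width=16, slack=3)
Line 2: ['house', 'white', 'cherry'] (min_width=18, slack=1)
Line 3: ['angry', 'cloud'] (min_width=11, slack=8)
Line 4: ['waterfall', 'sleepy'] (min_width=16, slack=3)
Line 5: ['gentle', 'problem', 'go', 'a'] (min_width=19, slack=0)
Line 6: ['book'] (min_width=4, slack=15)
Total lines: 6

Answer: 6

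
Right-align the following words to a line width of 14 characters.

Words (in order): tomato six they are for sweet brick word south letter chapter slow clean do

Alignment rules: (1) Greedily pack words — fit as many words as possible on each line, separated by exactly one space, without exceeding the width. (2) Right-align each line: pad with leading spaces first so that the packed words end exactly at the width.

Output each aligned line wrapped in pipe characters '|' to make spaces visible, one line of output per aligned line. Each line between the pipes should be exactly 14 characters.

Line 1: ['tomato', 'six'] (min_width=10, slack=4)
Line 2: ['they', 'are', 'for'] (min_width=12, slack=2)
Line 3: ['sweet', 'brick'] (min_width=11, slack=3)
Line 4: ['word', 'south'] (min_width=10, slack=4)
Line 5: ['letter', 'chapter'] (min_width=14, slack=0)
Line 6: ['slow', 'clean', 'do'] (min_width=13, slack=1)

Answer: |    tomato six|
|  they are for|
|   sweet brick|
|    word south|
|letter chapter|
| slow clean do|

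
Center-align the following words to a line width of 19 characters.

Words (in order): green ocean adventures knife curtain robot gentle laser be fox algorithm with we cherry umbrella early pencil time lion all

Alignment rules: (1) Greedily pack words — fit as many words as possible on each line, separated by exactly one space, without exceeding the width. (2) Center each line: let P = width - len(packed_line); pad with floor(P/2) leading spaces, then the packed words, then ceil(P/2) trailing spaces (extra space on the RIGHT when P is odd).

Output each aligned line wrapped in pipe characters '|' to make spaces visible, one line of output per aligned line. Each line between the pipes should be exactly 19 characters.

Line 1: ['green', 'ocean'] (min_width=11, slack=8)
Line 2: ['adventures', 'knife'] (min_width=16, slack=3)
Line 3: ['curtain', 'robot'] (min_width=13, slack=6)
Line 4: ['gentle', 'laser', 'be', 'fox'] (min_width=19, slack=0)
Line 5: ['algorithm', 'with', 'we'] (min_width=17, slack=2)
Line 6: ['cherry', 'umbrella'] (min_width=15, slack=4)
Line 7: ['early', 'pencil', 'time'] (min_width=17, slack=2)
Line 8: ['lion', 'all'] (min_width=8, slack=11)

Answer: |    green ocean    |
| adventures knife  |
|   curtain robot   |
|gentle laser be fox|
| algorithm with we |
|  cherry umbrella  |
| early pencil time |
|     lion all      |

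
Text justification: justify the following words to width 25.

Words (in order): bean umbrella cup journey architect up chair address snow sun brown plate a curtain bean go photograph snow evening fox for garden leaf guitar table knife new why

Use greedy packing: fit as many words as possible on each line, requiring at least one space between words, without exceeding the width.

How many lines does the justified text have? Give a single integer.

Line 1: ['bean', 'umbrella', 'cup', 'journey'] (min_width=25, slack=0)
Line 2: ['architect', 'up', 'chair'] (min_width=18, slack=7)
Line 3: ['address', 'snow', 'sun', 'brown'] (min_width=22, slack=3)
Line 4: ['plate', 'a', 'curtain', 'bean', 'go'] (min_width=23, slack=2)
Line 5: ['photograph', 'snow', 'evening'] (min_width=23, slack=2)
Line 6: ['fox', 'for', 'garden', 'leaf'] (min_width=19, slack=6)
Line 7: ['guitar', 'table', 'knife', 'new'] (min_width=22, slack=3)
Line 8: ['why'] (min_width=3, slack=22)
Total lines: 8

Answer: 8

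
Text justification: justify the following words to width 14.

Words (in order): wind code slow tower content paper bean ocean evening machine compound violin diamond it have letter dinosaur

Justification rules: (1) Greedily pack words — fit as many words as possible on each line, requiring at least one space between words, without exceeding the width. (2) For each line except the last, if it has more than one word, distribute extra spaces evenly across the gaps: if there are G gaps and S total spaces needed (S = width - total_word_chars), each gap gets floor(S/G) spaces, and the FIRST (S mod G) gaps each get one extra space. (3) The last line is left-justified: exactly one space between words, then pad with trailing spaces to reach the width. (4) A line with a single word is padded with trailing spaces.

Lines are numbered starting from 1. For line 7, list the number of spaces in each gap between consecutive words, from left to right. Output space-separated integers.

Line 1: ['wind', 'code', 'slow'] (min_width=14, slack=0)
Line 2: ['tower', 'content'] (min_width=13, slack=1)
Line 3: ['paper', 'bean'] (min_width=10, slack=4)
Line 4: ['ocean', 'evening'] (min_width=13, slack=1)
Line 5: ['machine'] (min_width=7, slack=7)
Line 6: ['compound'] (min_width=8, slack=6)
Line 7: ['violin', 'diamond'] (min_width=14, slack=0)
Line 8: ['it', 'have', 'letter'] (min_width=14, slack=0)
Line 9: ['dinosaur'] (min_width=8, slack=6)

Answer: 1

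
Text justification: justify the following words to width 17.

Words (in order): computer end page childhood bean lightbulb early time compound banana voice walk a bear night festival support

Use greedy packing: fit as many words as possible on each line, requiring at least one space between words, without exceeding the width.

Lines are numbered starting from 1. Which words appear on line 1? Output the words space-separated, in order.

Line 1: ['computer', 'end', 'page'] (min_width=17, slack=0)
Line 2: ['childhood', 'bean'] (min_width=14, slack=3)
Line 3: ['lightbulb', 'early'] (min_width=15, slack=2)
Line 4: ['time', 'compound'] (min_width=13, slack=4)
Line 5: ['banana', 'voice', 'walk'] (min_width=17, slack=0)
Line 6: ['a', 'bear', 'night'] (min_width=12, slack=5)
Line 7: ['festival', 'support'] (min_width=16, slack=1)

Answer: computer end page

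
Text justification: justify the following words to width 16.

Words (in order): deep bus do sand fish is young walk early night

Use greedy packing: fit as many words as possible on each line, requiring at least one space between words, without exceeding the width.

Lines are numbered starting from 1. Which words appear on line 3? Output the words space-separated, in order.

Line 1: ['deep', 'bus', 'do', 'sand'] (min_width=16, slack=0)
Line 2: ['fish', 'is', 'young'] (min_width=13, slack=3)
Line 3: ['walk', 'early', 'night'] (min_width=16, slack=0)

Answer: walk early night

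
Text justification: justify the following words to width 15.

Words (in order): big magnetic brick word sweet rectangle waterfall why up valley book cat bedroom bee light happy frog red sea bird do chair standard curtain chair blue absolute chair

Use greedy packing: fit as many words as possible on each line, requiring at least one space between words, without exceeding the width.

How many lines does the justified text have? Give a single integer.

Line 1: ['big', 'magnetic'] (min_width=12, slack=3)
Line 2: ['brick', 'word'] (min_width=10, slack=5)
Line 3: ['sweet', 'rectangle'] (min_width=15, slack=0)
Line 4: ['waterfall', 'why'] (min_width=13, slack=2)
Line 5: ['up', 'valley', 'book'] (min_width=14, slack=1)
Line 6: ['cat', 'bedroom', 'bee'] (min_width=15, slack=0)
Line 7: ['light', 'happy'] (min_width=11, slack=4)
Line 8: ['frog', 'red', 'sea'] (min_width=12, slack=3)
Line 9: ['bird', 'do', 'chair'] (min_width=13, slack=2)
Line 10: ['standard'] (min_width=8, slack=7)
Line 11: ['curtain', 'chair'] (min_width=13, slack=2)
Line 12: ['blue', 'absolute'] (min_width=13, slack=2)
Line 13: ['chair'] (min_width=5, slack=10)
Total lines: 13

Answer: 13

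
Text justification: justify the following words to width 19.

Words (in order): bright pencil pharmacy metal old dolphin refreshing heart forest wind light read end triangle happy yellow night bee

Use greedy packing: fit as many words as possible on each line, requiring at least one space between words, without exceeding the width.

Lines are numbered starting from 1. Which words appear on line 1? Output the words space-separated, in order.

Answer: bright pencil

Derivation:
Line 1: ['bright', 'pencil'] (min_width=13, slack=6)
Line 2: ['pharmacy', 'metal', 'old'] (min_width=18, slack=1)
Line 3: ['dolphin', 'refreshing'] (min_width=18, slack=1)
Line 4: ['heart', 'forest', 'wind'] (min_width=17, slack=2)
Line 5: ['light', 'read', 'end'] (min_width=14, slack=5)
Line 6: ['triangle', 'happy'] (min_width=14, slack=5)
Line 7: ['yellow', 'night', 'bee'] (min_width=16, slack=3)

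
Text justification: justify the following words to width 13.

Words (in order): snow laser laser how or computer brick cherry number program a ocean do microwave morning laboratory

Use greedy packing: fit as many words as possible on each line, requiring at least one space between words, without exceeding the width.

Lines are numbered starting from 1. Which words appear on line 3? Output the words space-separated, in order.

Line 1: ['snow', 'laser'] (min_width=10, slack=3)
Line 2: ['laser', 'how', 'or'] (min_width=12, slack=1)
Line 3: ['computer'] (min_width=8, slack=5)
Line 4: ['brick', 'cherry'] (min_width=12, slack=1)
Line 5: ['number'] (min_width=6, slack=7)
Line 6: ['program', 'a'] (min_width=9, slack=4)
Line 7: ['ocean', 'do'] (min_width=8, slack=5)
Line 8: ['microwave'] (min_width=9, slack=4)
Line 9: ['morning'] (min_width=7, slack=6)
Line 10: ['laboratory'] (min_width=10, slack=3)

Answer: computer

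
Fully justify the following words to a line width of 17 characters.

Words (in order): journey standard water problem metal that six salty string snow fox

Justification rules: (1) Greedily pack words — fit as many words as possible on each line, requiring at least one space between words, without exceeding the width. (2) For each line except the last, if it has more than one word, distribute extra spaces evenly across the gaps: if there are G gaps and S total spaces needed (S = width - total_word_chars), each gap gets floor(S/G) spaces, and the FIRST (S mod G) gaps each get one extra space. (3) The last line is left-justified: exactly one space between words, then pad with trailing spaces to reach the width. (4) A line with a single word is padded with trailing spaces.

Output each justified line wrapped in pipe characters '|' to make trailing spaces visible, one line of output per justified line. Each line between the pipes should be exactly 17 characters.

Answer: |journey  standard|
|water     problem|
|metal   that  six|
|salty string snow|
|fox              |

Derivation:
Line 1: ['journey', 'standard'] (min_width=16, slack=1)
Line 2: ['water', 'problem'] (min_width=13, slack=4)
Line 3: ['metal', 'that', 'six'] (min_width=14, slack=3)
Line 4: ['salty', 'string', 'snow'] (min_width=17, slack=0)
Line 5: ['fox'] (min_width=3, slack=14)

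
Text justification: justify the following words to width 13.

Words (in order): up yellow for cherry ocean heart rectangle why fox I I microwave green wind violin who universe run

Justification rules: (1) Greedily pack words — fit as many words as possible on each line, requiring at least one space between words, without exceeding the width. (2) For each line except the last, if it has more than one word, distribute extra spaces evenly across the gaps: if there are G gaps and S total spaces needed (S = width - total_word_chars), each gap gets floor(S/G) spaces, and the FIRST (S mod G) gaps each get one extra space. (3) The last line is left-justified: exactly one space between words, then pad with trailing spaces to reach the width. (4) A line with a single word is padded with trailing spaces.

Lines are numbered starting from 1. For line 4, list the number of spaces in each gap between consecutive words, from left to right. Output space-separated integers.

Line 1: ['up', 'yellow', 'for'] (min_width=13, slack=0)
Line 2: ['cherry', 'ocean'] (min_width=12, slack=1)
Line 3: ['heart'] (min_width=5, slack=8)
Line 4: ['rectangle', 'why'] (min_width=13, slack=0)
Line 5: ['fox', 'I', 'I'] (min_width=7, slack=6)
Line 6: ['microwave'] (min_width=9, slack=4)
Line 7: ['green', 'wind'] (min_width=10, slack=3)
Line 8: ['violin', 'who'] (min_width=10, slack=3)
Line 9: ['universe', 'run'] (min_width=12, slack=1)

Answer: 1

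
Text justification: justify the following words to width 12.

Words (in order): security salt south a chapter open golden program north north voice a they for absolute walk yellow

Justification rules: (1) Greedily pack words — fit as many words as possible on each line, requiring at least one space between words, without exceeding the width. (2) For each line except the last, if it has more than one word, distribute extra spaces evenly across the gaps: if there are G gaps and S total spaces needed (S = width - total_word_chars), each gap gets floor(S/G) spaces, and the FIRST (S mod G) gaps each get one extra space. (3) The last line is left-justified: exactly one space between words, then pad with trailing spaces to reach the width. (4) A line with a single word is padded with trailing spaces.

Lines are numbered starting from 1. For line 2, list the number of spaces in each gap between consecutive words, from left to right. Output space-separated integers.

Answer: 1 1

Derivation:
Line 1: ['security'] (min_width=8, slack=4)
Line 2: ['salt', 'south', 'a'] (min_width=12, slack=0)
Line 3: ['chapter', 'open'] (min_width=12, slack=0)
Line 4: ['golden'] (min_width=6, slack=6)
Line 5: ['program'] (min_width=7, slack=5)
Line 6: ['north', 'north'] (min_width=11, slack=1)
Line 7: ['voice', 'a', 'they'] (min_width=12, slack=0)
Line 8: ['for', 'absolute'] (min_width=12, slack=0)
Line 9: ['walk', 'yellow'] (min_width=11, slack=1)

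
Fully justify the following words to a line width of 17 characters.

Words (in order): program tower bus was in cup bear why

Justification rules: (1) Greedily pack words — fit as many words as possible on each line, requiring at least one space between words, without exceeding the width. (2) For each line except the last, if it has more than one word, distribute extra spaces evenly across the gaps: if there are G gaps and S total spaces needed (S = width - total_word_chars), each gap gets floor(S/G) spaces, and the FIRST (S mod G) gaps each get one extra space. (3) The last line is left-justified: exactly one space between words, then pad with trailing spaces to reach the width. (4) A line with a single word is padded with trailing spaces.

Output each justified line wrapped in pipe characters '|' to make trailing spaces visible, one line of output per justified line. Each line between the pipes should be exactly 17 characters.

Line 1: ['program', 'tower', 'bus'] (min_width=17, slack=0)
Line 2: ['was', 'in', 'cup', 'bear'] (min_width=15, slack=2)
Line 3: ['why'] (min_width=3, slack=14)

Answer: |program tower bus|
|was  in  cup bear|
|why              |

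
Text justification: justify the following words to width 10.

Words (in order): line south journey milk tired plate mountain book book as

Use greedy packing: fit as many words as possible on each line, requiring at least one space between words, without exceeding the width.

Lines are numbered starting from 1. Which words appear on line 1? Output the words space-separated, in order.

Answer: line south

Derivation:
Line 1: ['line', 'south'] (min_width=10, slack=0)
Line 2: ['journey'] (min_width=7, slack=3)
Line 3: ['milk', 'tired'] (min_width=10, slack=0)
Line 4: ['plate'] (min_width=5, slack=5)
Line 5: ['mountain'] (min_width=8, slack=2)
Line 6: ['book', 'book'] (min_width=9, slack=1)
Line 7: ['as'] (min_width=2, slack=8)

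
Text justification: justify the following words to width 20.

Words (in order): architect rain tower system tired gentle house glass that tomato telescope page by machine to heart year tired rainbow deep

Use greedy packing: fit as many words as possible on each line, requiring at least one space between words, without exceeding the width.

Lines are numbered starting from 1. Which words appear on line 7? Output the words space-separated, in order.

Line 1: ['architect', 'rain', 'tower'] (min_width=20, slack=0)
Line 2: ['system', 'tired', 'gentle'] (min_width=19, slack=1)
Line 3: ['house', 'glass', 'that'] (min_width=16, slack=4)
Line 4: ['tomato', 'telescope'] (min_width=16, slack=4)
Line 5: ['page', 'by', 'machine', 'to'] (min_width=18, slack=2)
Line 6: ['heart', 'year', 'tired'] (min_width=16, slack=4)
Line 7: ['rainbow', 'deep'] (min_width=12, slack=8)

Answer: rainbow deep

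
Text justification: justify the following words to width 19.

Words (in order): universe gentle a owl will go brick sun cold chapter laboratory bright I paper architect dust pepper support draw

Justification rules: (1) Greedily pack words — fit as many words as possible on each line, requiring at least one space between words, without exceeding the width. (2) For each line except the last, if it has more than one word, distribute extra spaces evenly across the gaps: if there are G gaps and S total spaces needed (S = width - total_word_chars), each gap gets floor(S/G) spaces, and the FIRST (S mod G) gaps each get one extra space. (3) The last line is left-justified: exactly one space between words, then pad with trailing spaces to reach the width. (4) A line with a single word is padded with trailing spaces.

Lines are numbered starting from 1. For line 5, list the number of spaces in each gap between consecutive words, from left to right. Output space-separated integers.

Line 1: ['universe', 'gentle', 'a'] (min_width=17, slack=2)
Line 2: ['owl', 'will', 'go', 'brick'] (min_width=17, slack=2)
Line 3: ['sun', 'cold', 'chapter'] (min_width=16, slack=3)
Line 4: ['laboratory', 'bright', 'I'] (min_width=19, slack=0)
Line 5: ['paper', 'architect'] (min_width=15, slack=4)
Line 6: ['dust', 'pepper', 'support'] (min_width=19, slack=0)
Line 7: ['draw'] (min_width=4, slack=15)

Answer: 5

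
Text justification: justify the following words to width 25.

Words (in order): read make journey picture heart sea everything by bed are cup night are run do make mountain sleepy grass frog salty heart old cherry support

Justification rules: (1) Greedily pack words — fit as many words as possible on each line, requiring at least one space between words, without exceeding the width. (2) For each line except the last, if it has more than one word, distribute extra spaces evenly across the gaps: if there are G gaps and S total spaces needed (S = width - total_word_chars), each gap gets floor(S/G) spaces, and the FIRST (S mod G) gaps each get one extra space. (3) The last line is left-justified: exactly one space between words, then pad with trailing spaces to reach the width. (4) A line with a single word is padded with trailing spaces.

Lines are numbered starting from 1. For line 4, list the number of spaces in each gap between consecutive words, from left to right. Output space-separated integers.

Answer: 2 2 1

Derivation:
Line 1: ['read', 'make', 'journey', 'picture'] (min_width=25, slack=0)
Line 2: ['heart', 'sea', 'everything', 'by'] (min_width=23, slack=2)
Line 3: ['bed', 'are', 'cup', 'night', 'are', 'run'] (min_width=25, slack=0)
Line 4: ['do', 'make', 'mountain', 'sleepy'] (min_width=23, slack=2)
Line 5: ['grass', 'frog', 'salty', 'heart'] (min_width=22, slack=3)
Line 6: ['old', 'cherry', 'support'] (min_width=18, slack=7)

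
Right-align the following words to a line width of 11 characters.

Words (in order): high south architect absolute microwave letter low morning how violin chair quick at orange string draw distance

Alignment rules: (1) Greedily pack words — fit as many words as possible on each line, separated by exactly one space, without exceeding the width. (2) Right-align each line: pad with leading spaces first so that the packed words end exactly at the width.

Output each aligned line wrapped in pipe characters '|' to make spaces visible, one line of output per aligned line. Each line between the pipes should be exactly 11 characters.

Line 1: ['high', 'south'] (min_width=10, slack=1)
Line 2: ['architect'] (min_width=9, slack=2)
Line 3: ['absolute'] (min_width=8, slack=3)
Line 4: ['microwave'] (min_width=9, slack=2)
Line 5: ['letter', 'low'] (min_width=10, slack=1)
Line 6: ['morning', 'how'] (min_width=11, slack=0)
Line 7: ['violin'] (min_width=6, slack=5)
Line 8: ['chair', 'quick'] (min_width=11, slack=0)
Line 9: ['at', 'orange'] (min_width=9, slack=2)
Line 10: ['string', 'draw'] (min_width=11, slack=0)
Line 11: ['distance'] (min_width=8, slack=3)

Answer: | high south|
|  architect|
|   absolute|
|  microwave|
| letter low|
|morning how|
|     violin|
|chair quick|
|  at orange|
|string draw|
|   distance|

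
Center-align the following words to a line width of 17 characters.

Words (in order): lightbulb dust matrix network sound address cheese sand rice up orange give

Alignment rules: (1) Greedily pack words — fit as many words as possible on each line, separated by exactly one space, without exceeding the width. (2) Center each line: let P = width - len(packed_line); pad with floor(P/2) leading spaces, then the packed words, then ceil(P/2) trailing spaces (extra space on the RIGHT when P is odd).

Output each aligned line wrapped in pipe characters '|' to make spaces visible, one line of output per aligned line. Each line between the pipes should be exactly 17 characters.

Answer: | lightbulb dust  |
| matrix network  |
|  sound address  |
|cheese sand rice |
| up orange give  |

Derivation:
Line 1: ['lightbulb', 'dust'] (min_width=14, slack=3)
Line 2: ['matrix', 'network'] (min_width=14, slack=3)
Line 3: ['sound', 'address'] (min_width=13, slack=4)
Line 4: ['cheese', 'sand', 'rice'] (min_width=16, slack=1)
Line 5: ['up', 'orange', 'give'] (min_width=14, slack=3)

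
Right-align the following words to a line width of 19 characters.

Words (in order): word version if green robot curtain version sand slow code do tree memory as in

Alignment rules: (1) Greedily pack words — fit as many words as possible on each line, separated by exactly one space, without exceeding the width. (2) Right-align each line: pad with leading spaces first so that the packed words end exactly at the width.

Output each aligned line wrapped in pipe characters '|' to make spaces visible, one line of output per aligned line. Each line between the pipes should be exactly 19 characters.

Line 1: ['word', 'version', 'if'] (min_width=15, slack=4)
Line 2: ['green', 'robot', 'curtain'] (min_width=19, slack=0)
Line 3: ['version', 'sand', 'slow'] (min_width=17, slack=2)
Line 4: ['code', 'do', 'tree', 'memory'] (min_width=19, slack=0)
Line 5: ['as', 'in'] (min_width=5, slack=14)

Answer: |    word version if|
|green robot curtain|
|  version sand slow|
|code do tree memory|
|              as in|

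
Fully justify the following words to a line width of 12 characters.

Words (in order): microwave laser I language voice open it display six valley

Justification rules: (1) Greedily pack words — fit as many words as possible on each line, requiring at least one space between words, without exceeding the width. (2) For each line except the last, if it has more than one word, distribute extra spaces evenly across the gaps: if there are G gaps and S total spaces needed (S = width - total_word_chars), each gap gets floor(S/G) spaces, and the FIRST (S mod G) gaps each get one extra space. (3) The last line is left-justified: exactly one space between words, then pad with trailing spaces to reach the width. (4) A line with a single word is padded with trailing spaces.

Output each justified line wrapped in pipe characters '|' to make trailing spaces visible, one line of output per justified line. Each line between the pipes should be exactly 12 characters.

Answer: |microwave   |
|laser      I|
|language    |
|voice   open|
|it   display|
|six valley  |

Derivation:
Line 1: ['microwave'] (min_width=9, slack=3)
Line 2: ['laser', 'I'] (min_width=7, slack=5)
Line 3: ['language'] (min_width=8, slack=4)
Line 4: ['voice', 'open'] (min_width=10, slack=2)
Line 5: ['it', 'display'] (min_width=10, slack=2)
Line 6: ['six', 'valley'] (min_width=10, slack=2)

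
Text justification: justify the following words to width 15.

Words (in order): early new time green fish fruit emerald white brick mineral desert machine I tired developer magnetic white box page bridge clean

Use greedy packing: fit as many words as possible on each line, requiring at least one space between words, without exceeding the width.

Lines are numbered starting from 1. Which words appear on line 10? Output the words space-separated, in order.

Line 1: ['early', 'new', 'time'] (min_width=14, slack=1)
Line 2: ['green', 'fish'] (min_width=10, slack=5)
Line 3: ['fruit', 'emerald'] (min_width=13, slack=2)
Line 4: ['white', 'brick'] (min_width=11, slack=4)
Line 5: ['mineral', 'desert'] (min_width=14, slack=1)
Line 6: ['machine', 'I', 'tired'] (min_width=15, slack=0)
Line 7: ['developer'] (min_width=9, slack=6)
Line 8: ['magnetic', 'white'] (min_width=14, slack=1)
Line 9: ['box', 'page', 'bridge'] (min_width=15, slack=0)
Line 10: ['clean'] (min_width=5, slack=10)

Answer: clean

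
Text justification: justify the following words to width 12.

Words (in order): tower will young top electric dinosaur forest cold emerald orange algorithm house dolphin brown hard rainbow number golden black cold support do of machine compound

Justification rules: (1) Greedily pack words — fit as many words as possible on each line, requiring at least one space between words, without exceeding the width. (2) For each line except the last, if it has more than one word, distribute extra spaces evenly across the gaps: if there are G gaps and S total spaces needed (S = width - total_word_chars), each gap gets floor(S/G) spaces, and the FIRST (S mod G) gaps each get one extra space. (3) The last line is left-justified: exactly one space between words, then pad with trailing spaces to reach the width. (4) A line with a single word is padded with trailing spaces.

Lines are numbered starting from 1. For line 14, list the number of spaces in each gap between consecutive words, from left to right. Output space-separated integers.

Answer: 1

Derivation:
Line 1: ['tower', 'will'] (min_width=10, slack=2)
Line 2: ['young', 'top'] (min_width=9, slack=3)
Line 3: ['electric'] (min_width=8, slack=4)
Line 4: ['dinosaur'] (min_width=8, slack=4)
Line 5: ['forest', 'cold'] (min_width=11, slack=1)
Line 6: ['emerald'] (min_width=7, slack=5)
Line 7: ['orange'] (min_width=6, slack=6)
Line 8: ['algorithm'] (min_width=9, slack=3)
Line 9: ['house'] (min_width=5, slack=7)
Line 10: ['dolphin'] (min_width=7, slack=5)
Line 11: ['brown', 'hard'] (min_width=10, slack=2)
Line 12: ['rainbow'] (min_width=7, slack=5)
Line 13: ['number'] (min_width=6, slack=6)
Line 14: ['golden', 'black'] (min_width=12, slack=0)
Line 15: ['cold', 'support'] (min_width=12, slack=0)
Line 16: ['do', 'of'] (min_width=5, slack=7)
Line 17: ['machine'] (min_width=7, slack=5)
Line 18: ['compound'] (min_width=8, slack=4)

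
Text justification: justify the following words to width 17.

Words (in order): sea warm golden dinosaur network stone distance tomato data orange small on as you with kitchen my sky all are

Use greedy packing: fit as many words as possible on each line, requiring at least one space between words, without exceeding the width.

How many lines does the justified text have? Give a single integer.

Line 1: ['sea', 'warm', 'golden'] (min_width=15, slack=2)
Line 2: ['dinosaur', 'network'] (min_width=16, slack=1)
Line 3: ['stone', 'distance'] (min_width=14, slack=3)
Line 4: ['tomato', 'data'] (min_width=11, slack=6)
Line 5: ['orange', 'small', 'on'] (min_width=15, slack=2)
Line 6: ['as', 'you', 'with'] (min_width=11, slack=6)
Line 7: ['kitchen', 'my', 'sky'] (min_width=14, slack=3)
Line 8: ['all', 'are'] (min_width=7, slack=10)
Total lines: 8

Answer: 8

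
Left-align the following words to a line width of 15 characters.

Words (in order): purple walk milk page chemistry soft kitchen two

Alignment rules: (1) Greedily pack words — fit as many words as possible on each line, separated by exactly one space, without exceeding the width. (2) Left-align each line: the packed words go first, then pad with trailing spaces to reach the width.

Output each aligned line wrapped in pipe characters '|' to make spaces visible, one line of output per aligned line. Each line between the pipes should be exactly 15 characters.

Answer: |purple walk    |
|milk page      |
|chemistry soft |
|kitchen two    |

Derivation:
Line 1: ['purple', 'walk'] (min_width=11, slack=4)
Line 2: ['milk', 'page'] (min_width=9, slack=6)
Line 3: ['chemistry', 'soft'] (min_width=14, slack=1)
Line 4: ['kitchen', 'two'] (min_width=11, slack=4)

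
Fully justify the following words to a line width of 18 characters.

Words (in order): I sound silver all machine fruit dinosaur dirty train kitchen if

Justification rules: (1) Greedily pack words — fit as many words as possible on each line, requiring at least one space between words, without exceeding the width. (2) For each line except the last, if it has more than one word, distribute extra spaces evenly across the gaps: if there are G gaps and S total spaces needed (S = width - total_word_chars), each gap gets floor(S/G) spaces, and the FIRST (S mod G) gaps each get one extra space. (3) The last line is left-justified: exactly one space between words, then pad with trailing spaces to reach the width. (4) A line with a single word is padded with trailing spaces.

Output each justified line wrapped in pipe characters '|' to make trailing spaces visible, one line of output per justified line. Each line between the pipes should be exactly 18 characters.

Line 1: ['I', 'sound', 'silver', 'all'] (min_width=18, slack=0)
Line 2: ['machine', 'fruit'] (min_width=13, slack=5)
Line 3: ['dinosaur', 'dirty'] (min_width=14, slack=4)
Line 4: ['train', 'kitchen', 'if'] (min_width=16, slack=2)

Answer: |I sound silver all|
|machine      fruit|
|dinosaur     dirty|
|train kitchen if  |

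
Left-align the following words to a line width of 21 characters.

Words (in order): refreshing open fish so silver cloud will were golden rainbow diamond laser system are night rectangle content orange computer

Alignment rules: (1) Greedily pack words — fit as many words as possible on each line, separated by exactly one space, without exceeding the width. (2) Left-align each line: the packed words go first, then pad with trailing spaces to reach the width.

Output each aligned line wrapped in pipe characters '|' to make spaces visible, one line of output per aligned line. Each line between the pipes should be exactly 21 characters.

Line 1: ['refreshing', 'open', 'fish'] (min_width=20, slack=1)
Line 2: ['so', 'silver', 'cloud', 'will'] (min_width=20, slack=1)
Line 3: ['were', 'golden', 'rainbow'] (min_width=19, slack=2)
Line 4: ['diamond', 'laser', 'system'] (min_width=20, slack=1)
Line 5: ['are', 'night', 'rectangle'] (min_width=19, slack=2)
Line 6: ['content', 'orange'] (min_width=14, slack=7)
Line 7: ['computer'] (min_width=8, slack=13)

Answer: |refreshing open fish |
|so silver cloud will |
|were golden rainbow  |
|diamond laser system |
|are night rectangle  |
|content orange       |
|computer             |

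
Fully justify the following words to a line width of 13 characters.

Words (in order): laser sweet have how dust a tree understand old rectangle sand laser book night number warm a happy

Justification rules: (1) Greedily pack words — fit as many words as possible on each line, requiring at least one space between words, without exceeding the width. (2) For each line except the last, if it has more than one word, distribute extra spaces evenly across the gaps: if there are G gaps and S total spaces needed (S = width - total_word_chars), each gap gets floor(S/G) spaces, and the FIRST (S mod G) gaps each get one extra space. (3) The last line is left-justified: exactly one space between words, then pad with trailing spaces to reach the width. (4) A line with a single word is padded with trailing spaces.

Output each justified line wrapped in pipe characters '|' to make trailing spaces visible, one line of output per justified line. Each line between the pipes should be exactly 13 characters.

Line 1: ['laser', 'sweet'] (min_width=11, slack=2)
Line 2: ['have', 'how', 'dust'] (min_width=13, slack=0)
Line 3: ['a', 'tree'] (min_width=6, slack=7)
Line 4: ['understand'] (min_width=10, slack=3)
Line 5: ['old', 'rectangle'] (min_width=13, slack=0)
Line 6: ['sand', 'laser'] (min_width=10, slack=3)
Line 7: ['book', 'night'] (min_width=10, slack=3)
Line 8: ['number', 'warm', 'a'] (min_width=13, slack=0)
Line 9: ['happy'] (min_width=5, slack=8)

Answer: |laser   sweet|
|have how dust|
|a        tree|
|understand   |
|old rectangle|
|sand    laser|
|book    night|
|number warm a|
|happy        |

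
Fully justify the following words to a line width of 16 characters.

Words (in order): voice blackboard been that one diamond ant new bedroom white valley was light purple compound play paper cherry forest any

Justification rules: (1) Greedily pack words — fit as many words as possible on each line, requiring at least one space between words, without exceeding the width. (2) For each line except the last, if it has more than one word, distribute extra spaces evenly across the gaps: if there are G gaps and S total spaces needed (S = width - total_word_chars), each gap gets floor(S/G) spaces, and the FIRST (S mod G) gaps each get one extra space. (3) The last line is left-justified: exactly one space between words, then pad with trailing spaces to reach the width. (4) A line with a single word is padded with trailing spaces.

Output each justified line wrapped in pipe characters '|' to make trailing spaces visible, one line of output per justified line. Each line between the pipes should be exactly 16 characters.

Line 1: ['voice', 'blackboard'] (min_width=16, slack=0)
Line 2: ['been', 'that', 'one'] (min_width=13, slack=3)
Line 3: ['diamond', 'ant', 'new'] (min_width=15, slack=1)
Line 4: ['bedroom', 'white'] (min_width=13, slack=3)
Line 5: ['valley', 'was', 'light'] (min_width=16, slack=0)
Line 6: ['purple', 'compound'] (min_width=15, slack=1)
Line 7: ['play', 'paper'] (min_width=10, slack=6)
Line 8: ['cherry', 'forest'] (min_width=13, slack=3)
Line 9: ['any'] (min_width=3, slack=13)

Answer: |voice blackboard|
|been   that  one|
|diamond  ant new|
|bedroom    white|
|valley was light|
|purple  compound|
|play       paper|
|cherry    forest|
|any             |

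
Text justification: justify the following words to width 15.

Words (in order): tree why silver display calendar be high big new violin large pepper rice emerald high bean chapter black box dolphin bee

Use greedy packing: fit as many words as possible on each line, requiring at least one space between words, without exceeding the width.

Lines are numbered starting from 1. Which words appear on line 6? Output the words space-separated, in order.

Answer: pepper rice

Derivation:
Line 1: ['tree', 'why', 'silver'] (min_width=15, slack=0)
Line 2: ['display'] (min_width=7, slack=8)
Line 3: ['calendar', 'be'] (min_width=11, slack=4)
Line 4: ['high', 'big', 'new'] (min_width=12, slack=3)
Line 5: ['violin', 'large'] (min_width=12, slack=3)
Line 6: ['pepper', 'rice'] (min_width=11, slack=4)
Line 7: ['emerald', 'high'] (min_width=12, slack=3)
Line 8: ['bean', 'chapter'] (min_width=12, slack=3)
Line 9: ['black', 'box'] (min_width=9, slack=6)
Line 10: ['dolphin', 'bee'] (min_width=11, slack=4)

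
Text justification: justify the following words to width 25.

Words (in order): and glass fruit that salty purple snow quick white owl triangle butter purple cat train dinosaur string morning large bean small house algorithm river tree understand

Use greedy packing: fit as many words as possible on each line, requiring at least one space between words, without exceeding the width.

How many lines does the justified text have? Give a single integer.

Answer: 7

Derivation:
Line 1: ['and', 'glass', 'fruit', 'that'] (min_width=20, slack=5)
Line 2: ['salty', 'purple', 'snow', 'quick'] (min_width=23, slack=2)
Line 3: ['white', 'owl', 'triangle', 'butter'] (min_width=25, slack=0)
Line 4: ['purple', 'cat', 'train', 'dinosaur'] (min_width=25, slack=0)
Line 5: ['string', 'morning', 'large', 'bean'] (min_width=25, slack=0)
Line 6: ['small', 'house', 'algorithm'] (min_width=21, slack=4)
Line 7: ['river', 'tree', 'understand'] (min_width=21, slack=4)
Total lines: 7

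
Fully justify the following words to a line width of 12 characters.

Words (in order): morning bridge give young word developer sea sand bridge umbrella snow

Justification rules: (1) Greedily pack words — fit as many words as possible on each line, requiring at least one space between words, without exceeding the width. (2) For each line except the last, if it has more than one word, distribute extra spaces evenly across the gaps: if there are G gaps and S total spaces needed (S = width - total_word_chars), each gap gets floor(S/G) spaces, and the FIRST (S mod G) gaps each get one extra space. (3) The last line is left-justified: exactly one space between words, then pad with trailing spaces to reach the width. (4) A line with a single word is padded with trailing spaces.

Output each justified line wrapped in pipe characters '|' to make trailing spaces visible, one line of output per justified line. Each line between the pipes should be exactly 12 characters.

Line 1: ['morning'] (min_width=7, slack=5)
Line 2: ['bridge', 'give'] (min_width=11, slack=1)
Line 3: ['young', 'word'] (min_width=10, slack=2)
Line 4: ['developer'] (min_width=9, slack=3)
Line 5: ['sea', 'sand'] (min_width=8, slack=4)
Line 6: ['bridge'] (min_width=6, slack=6)
Line 7: ['umbrella'] (min_width=8, slack=4)
Line 8: ['snow'] (min_width=4, slack=8)

Answer: |morning     |
|bridge  give|
|young   word|
|developer   |
|sea     sand|
|bridge      |
|umbrella    |
|snow        |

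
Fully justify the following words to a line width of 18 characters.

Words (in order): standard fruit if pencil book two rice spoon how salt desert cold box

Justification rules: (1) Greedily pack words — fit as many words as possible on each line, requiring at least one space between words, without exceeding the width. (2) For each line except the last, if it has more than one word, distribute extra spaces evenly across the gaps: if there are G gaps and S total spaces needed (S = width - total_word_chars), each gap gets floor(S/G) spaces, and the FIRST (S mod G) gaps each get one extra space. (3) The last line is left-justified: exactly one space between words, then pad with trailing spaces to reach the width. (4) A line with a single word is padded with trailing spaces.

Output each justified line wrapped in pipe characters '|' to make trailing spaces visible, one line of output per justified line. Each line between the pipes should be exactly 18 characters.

Line 1: ['standard', 'fruit', 'if'] (min_width=17, slack=1)
Line 2: ['pencil', 'book', 'two'] (min_width=15, slack=3)
Line 3: ['rice', 'spoon', 'how'] (min_width=14, slack=4)
Line 4: ['salt', 'desert', 'cold'] (min_width=16, slack=2)
Line 5: ['box'] (min_width=3, slack=15)

Answer: |standard  fruit if|
|pencil   book  two|
|rice   spoon   how|
|salt  desert  cold|
|box               |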